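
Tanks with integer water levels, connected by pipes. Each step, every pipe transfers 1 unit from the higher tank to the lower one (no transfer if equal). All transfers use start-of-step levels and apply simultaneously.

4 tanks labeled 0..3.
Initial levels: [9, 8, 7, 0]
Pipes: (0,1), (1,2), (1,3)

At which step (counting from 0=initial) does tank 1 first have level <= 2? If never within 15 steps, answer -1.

Answer: -1

Derivation:
Step 1: flows [0->1,1->2,1->3] -> levels [8 7 8 1]
Step 2: flows [0->1,2->1,1->3] -> levels [7 8 7 2]
Step 3: flows [1->0,1->2,1->3] -> levels [8 5 8 3]
Step 4: flows [0->1,2->1,1->3] -> levels [7 6 7 4]
Step 5: flows [0->1,2->1,1->3] -> levels [6 7 6 5]
Step 6: flows [1->0,1->2,1->3] -> levels [7 4 7 6]
Step 7: flows [0->1,2->1,3->1] -> levels [6 7 6 5]
  -> period-2 cycle (repeats step 5); tank 1 never drops to <=2
Tank 1 never reaches <=2 within 15 steps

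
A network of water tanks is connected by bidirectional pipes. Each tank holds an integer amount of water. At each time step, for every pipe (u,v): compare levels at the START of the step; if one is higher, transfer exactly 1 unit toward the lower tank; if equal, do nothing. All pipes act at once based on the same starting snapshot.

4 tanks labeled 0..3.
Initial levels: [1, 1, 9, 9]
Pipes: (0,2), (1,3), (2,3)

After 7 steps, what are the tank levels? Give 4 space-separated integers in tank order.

Answer: 5 5 5 5

Derivation:
Step 1: flows [2->0,3->1,2=3] -> levels [2 2 8 8]
Step 2: flows [2->0,3->1,2=3] -> levels [3 3 7 7]
Step 3: flows [2->0,3->1,2=3] -> levels [4 4 6 6]
Step 4: flows [2->0,3->1,2=3] -> levels [5 5 5 5]
Step 5: flows [0=2,1=3,2=3] -> levels [5 5 5 5]
  -> stable; steps 6..7 unchanged -> [5 5 5 5]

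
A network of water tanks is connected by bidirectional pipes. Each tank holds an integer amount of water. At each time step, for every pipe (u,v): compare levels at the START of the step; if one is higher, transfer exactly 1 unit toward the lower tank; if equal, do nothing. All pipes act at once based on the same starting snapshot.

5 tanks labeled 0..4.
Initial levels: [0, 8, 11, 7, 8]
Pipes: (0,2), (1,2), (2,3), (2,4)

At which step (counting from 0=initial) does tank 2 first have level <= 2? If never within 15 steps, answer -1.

Step 1: flows [2->0,2->1,2->3,2->4] -> levels [1 9 7 8 9]
Step 2: flows [2->0,1->2,3->2,4->2] -> levels [2 8 9 7 8]
Step 3: flows [2->0,2->1,2->3,2->4] -> levels [3 9 5 8 9]
Step 4: flows [2->0,1->2,3->2,4->2] -> levels [4 8 7 7 8]
Step 5: flows [2->0,1->2,2=3,4->2] -> levels [5 7 8 7 7]
Step 6: flows [2->0,2->1,2->3,2->4] -> levels [6 8 4 8 8]
Step 7: flows [0->2,1->2,3->2,4->2] -> levels [5 7 8 7 7]
  -> period-2 cycle (repeats step 5); tank 2 never drops to <=2
Tank 2 never reaches <=2 within 15 steps

Answer: -1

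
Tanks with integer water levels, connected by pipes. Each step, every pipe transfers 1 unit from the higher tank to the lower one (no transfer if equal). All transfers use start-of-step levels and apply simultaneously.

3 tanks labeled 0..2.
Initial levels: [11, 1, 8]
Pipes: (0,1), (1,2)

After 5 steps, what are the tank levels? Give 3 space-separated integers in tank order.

Answer: 7 6 7

Derivation:
Step 1: flows [0->1,2->1] -> levels [10 3 7]
Step 2: flows [0->1,2->1] -> levels [9 5 6]
Step 3: flows [0->1,2->1] -> levels [8 7 5]
Step 4: flows [0->1,1->2] -> levels [7 7 6]
Step 5: flows [0=1,1->2] -> levels [7 6 7]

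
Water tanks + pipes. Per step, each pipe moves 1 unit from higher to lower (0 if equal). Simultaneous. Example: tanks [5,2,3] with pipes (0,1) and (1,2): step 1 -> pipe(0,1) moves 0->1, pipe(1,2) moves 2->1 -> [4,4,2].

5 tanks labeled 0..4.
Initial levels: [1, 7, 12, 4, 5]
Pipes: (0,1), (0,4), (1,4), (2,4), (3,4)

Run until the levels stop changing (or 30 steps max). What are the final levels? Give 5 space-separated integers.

Answer: 5 5 6 5 8

Derivation:
Step 1: flows [1->0,4->0,1->4,2->4,4->3] -> levels [3 5 11 5 5]
Step 2: flows [1->0,4->0,1=4,2->4,3=4] -> levels [5 4 10 5 5]
Step 3: flows [0->1,0=4,4->1,2->4,3=4] -> levels [4 6 9 5 5]
Step 4: flows [1->0,4->0,1->4,2->4,3=4] -> levels [6 4 8 5 6]
Step 5: flows [0->1,0=4,4->1,2->4,4->3] -> levels [5 6 7 6 5]
Step 6: flows [1->0,0=4,1->4,2->4,3->4] -> levels [6 4 6 5 8]
Step 7: flows [0->1,4->0,4->1,4->2,4->3] -> levels [6 6 7 6 4]
Step 8: flows [0=1,0->4,1->4,2->4,3->4] -> levels [5 5 6 5 8]
Step 9: flows [0=1,4->0,4->1,4->2,4->3] -> levels [6 6 7 6 4]
  -> period-2 cycle: step 9 state = step 7 state; never stabilizes
  -> state at step 30: (30-7) mod 2 = 1, same as step 8 -> [5 5 6 5 8]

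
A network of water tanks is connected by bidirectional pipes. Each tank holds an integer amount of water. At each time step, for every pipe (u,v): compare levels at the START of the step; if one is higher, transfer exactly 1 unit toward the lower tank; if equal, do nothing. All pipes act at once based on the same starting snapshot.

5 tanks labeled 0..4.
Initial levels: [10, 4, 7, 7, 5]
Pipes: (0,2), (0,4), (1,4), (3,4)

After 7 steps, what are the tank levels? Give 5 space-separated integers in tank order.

Answer: 6 6 7 6 8

Derivation:
Step 1: flows [0->2,0->4,4->1,3->4] -> levels [8 5 8 6 6]
Step 2: flows [0=2,0->4,4->1,3=4] -> levels [7 6 8 6 6]
Step 3: flows [2->0,0->4,1=4,3=4] -> levels [7 6 7 6 7]
Step 4: flows [0=2,0=4,4->1,4->3] -> levels [7 7 7 7 5]
Step 5: flows [0=2,0->4,1->4,3->4] -> levels [6 6 7 6 8]
Step 6: flows [2->0,4->0,4->1,4->3] -> levels [8 7 6 7 5]
Step 7: flows [0->2,0->4,1->4,3->4] -> levels [6 6 7 6 8]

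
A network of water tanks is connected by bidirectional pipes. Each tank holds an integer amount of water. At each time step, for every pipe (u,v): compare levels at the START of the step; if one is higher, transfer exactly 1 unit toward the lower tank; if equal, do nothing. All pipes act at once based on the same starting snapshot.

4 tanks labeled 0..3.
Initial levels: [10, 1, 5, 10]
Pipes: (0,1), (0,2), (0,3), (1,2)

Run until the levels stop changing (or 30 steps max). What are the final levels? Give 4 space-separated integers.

Step 1: flows [0->1,0->2,0=3,2->1] -> levels [8 3 5 10]
Step 2: flows [0->1,0->2,3->0,2->1] -> levels [7 5 5 9]
Step 3: flows [0->1,0->2,3->0,1=2] -> levels [6 6 6 8]
Step 4: flows [0=1,0=2,3->0,1=2] -> levels [7 6 6 7]
Step 5: flows [0->1,0->2,0=3,1=2] -> levels [5 7 7 7]
Step 6: flows [1->0,2->0,3->0,1=2] -> levels [8 6 6 6]
Step 7: flows [0->1,0->2,0->3,1=2] -> levels [5 7 7 7]
  -> period-2 cycle: step 7 state = step 5 state; never stabilizes
  -> state at step 30: (30-5) mod 2 = 1, same as step 6 -> [8 6 6 6]

Answer: 8 6 6 6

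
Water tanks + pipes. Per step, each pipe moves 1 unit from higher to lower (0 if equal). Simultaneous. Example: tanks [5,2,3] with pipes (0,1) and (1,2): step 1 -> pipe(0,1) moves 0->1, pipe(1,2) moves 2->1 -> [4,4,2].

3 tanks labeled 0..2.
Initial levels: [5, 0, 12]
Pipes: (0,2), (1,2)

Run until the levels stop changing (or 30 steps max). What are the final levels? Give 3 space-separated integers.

Answer: 6 6 5

Derivation:
Step 1: flows [2->0,2->1] -> levels [6 1 10]
Step 2: flows [2->0,2->1] -> levels [7 2 8]
Step 3: flows [2->0,2->1] -> levels [8 3 6]
Step 4: flows [0->2,2->1] -> levels [7 4 6]
Step 5: flows [0->2,2->1] -> levels [6 5 6]
Step 6: flows [0=2,2->1] -> levels [6 6 5]
Step 7: flows [0->2,1->2] -> levels [5 5 7]
Step 8: flows [2->0,2->1] -> levels [6 6 5]
  -> period-2 cycle: step 8 state = step 6 state; never stabilizes
  -> state at step 30: (30-6) mod 2 = 0, same as step 6 -> [6 6 5]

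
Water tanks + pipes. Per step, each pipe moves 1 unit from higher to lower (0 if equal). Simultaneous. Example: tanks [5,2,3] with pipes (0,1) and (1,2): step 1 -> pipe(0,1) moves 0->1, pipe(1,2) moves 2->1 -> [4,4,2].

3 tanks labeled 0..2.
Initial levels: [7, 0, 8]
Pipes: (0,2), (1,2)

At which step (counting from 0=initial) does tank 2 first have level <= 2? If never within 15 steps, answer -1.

Answer: -1

Derivation:
Step 1: flows [2->0,2->1] -> levels [8 1 6]
Step 2: flows [0->2,2->1] -> levels [7 2 6]
Step 3: flows [0->2,2->1] -> levels [6 3 6]
Step 4: flows [0=2,2->1] -> levels [6 4 5]
Step 5: flows [0->2,2->1] -> levels [5 5 5]
Step 6: flows [0=2,1=2] -> levels [5 5 5]
  -> stable; tank 2 stays at 5 > 2
Tank 2 never reaches <=2 within 15 steps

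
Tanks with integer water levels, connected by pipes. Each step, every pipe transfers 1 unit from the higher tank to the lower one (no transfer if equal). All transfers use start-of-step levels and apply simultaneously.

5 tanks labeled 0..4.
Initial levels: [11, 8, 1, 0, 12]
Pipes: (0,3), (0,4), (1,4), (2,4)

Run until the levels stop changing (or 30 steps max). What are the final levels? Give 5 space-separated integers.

Answer: 5 7 6 6 8

Derivation:
Step 1: flows [0->3,4->0,4->1,4->2] -> levels [11 9 2 1 9]
Step 2: flows [0->3,0->4,1=4,4->2] -> levels [9 9 3 2 9]
Step 3: flows [0->3,0=4,1=4,4->2] -> levels [8 9 4 3 8]
Step 4: flows [0->3,0=4,1->4,4->2] -> levels [7 8 5 4 8]
Step 5: flows [0->3,4->0,1=4,4->2] -> levels [7 8 6 5 6]
Step 6: flows [0->3,0->4,1->4,2=4] -> levels [5 7 6 6 8]
Step 7: flows [3->0,4->0,4->1,4->2] -> levels [7 8 7 5 5]
Step 8: flows [0->3,0->4,1->4,2->4] -> levels [5 7 6 6 8]
  -> period-2 cycle: step 8 state = step 6 state; never stabilizes
  -> state at step 30: (30-6) mod 2 = 0, same as step 6 -> [5 7 6 6 8]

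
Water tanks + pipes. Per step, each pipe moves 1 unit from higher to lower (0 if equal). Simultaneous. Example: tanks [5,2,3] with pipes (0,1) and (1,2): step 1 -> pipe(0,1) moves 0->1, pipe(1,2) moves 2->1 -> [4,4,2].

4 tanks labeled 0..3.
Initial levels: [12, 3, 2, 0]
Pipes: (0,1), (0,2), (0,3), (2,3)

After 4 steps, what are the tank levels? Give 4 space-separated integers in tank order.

Answer: 6 5 3 3

Derivation:
Step 1: flows [0->1,0->2,0->3,2->3] -> levels [9 4 2 2]
Step 2: flows [0->1,0->2,0->3,2=3] -> levels [6 5 3 3]
Step 3: flows [0->1,0->2,0->3,2=3] -> levels [3 6 4 4]
Step 4: flows [1->0,2->0,3->0,2=3] -> levels [6 5 3 3]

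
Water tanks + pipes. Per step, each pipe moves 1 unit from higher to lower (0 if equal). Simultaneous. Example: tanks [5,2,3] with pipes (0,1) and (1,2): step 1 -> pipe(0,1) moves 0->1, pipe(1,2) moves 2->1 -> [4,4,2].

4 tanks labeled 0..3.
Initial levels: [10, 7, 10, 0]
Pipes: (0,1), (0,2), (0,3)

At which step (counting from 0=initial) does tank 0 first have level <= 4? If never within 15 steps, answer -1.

Answer: -1

Derivation:
Step 1: flows [0->1,0=2,0->3] -> levels [8 8 10 1]
Step 2: flows [0=1,2->0,0->3] -> levels [8 8 9 2]
Step 3: flows [0=1,2->0,0->3] -> levels [8 8 8 3]
Step 4: flows [0=1,0=2,0->3] -> levels [7 8 8 4]
Step 5: flows [1->0,2->0,0->3] -> levels [8 7 7 5]
Step 6: flows [0->1,0->2,0->3] -> levels [5 8 8 6]
Step 7: flows [1->0,2->0,3->0] -> levels [8 7 7 5]
  -> period-2 cycle (repeats step 5); tank 0 never drops to <=4
Tank 0 never reaches <=4 within 15 steps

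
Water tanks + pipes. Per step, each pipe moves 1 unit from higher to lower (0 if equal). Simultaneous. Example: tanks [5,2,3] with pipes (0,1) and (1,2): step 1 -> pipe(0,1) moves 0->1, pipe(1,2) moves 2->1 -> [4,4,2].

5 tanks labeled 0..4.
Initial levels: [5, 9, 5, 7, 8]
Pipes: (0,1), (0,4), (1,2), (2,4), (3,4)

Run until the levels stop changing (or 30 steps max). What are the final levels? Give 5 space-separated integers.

Answer: 6 7 6 7 8

Derivation:
Step 1: flows [1->0,4->0,1->2,4->2,4->3] -> levels [7 7 7 8 5]
Step 2: flows [0=1,0->4,1=2,2->4,3->4] -> levels [6 7 6 7 8]
Step 3: flows [1->0,4->0,1->2,4->2,4->3] -> levels [8 5 8 8 5]
Step 4: flows [0->1,0->4,2->1,2->4,3->4] -> levels [6 7 6 7 8]
  -> period-2 cycle: step 4 state = step 2 state; never stabilizes
  -> state at step 30: (30-2) mod 2 = 0, same as step 2 -> [6 7 6 7 8]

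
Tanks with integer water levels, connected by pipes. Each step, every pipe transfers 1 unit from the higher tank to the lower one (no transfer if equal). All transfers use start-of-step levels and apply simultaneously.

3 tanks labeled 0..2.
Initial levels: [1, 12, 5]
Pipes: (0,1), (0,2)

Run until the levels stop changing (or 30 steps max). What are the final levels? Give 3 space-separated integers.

Answer: 6 6 6

Derivation:
Step 1: flows [1->0,2->0] -> levels [3 11 4]
Step 2: flows [1->0,2->0] -> levels [5 10 3]
Step 3: flows [1->0,0->2] -> levels [5 9 4]
Step 4: flows [1->0,0->2] -> levels [5 8 5]
Step 5: flows [1->0,0=2] -> levels [6 7 5]
Step 6: flows [1->0,0->2] -> levels [6 6 6]
Step 7: flows [0=1,0=2] -> levels [6 6 6]
  -> stable (no change)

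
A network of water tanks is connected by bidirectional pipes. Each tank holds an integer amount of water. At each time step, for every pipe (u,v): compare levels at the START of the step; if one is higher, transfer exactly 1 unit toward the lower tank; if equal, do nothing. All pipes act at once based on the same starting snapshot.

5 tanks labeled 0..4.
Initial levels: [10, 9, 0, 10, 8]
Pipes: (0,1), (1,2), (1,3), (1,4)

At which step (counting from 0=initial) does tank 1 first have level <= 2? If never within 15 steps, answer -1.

Step 1: flows [0->1,1->2,3->1,1->4] -> levels [9 9 1 9 9]
Step 2: flows [0=1,1->2,1=3,1=4] -> levels [9 8 2 9 9]
Step 3: flows [0->1,1->2,3->1,4->1] -> levels [8 10 3 8 8]
Step 4: flows [1->0,1->2,1->3,1->4] -> levels [9 6 4 9 9]
Step 5: flows [0->1,1->2,3->1,4->1] -> levels [8 8 5 8 8]
Step 6: flows [0=1,1->2,1=3,1=4] -> levels [8 7 6 8 8]
Step 7: flows [0->1,1->2,3->1,4->1] -> levels [7 9 7 7 7]
Step 8: flows [1->0,1->2,1->3,1->4] -> levels [8 5 8 8 8]
Step 9: flows [0->1,2->1,3->1,4->1] -> levels [7 9 7 7 7]
  -> period-2 cycle (repeats step 7); tank 1 never drops to <=2
Tank 1 never reaches <=2 within 15 steps

Answer: -1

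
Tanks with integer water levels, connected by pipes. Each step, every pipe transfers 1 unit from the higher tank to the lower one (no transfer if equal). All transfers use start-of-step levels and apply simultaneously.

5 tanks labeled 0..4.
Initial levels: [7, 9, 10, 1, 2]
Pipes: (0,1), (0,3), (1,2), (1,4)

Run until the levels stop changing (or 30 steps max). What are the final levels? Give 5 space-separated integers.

Step 1: flows [1->0,0->3,2->1,1->4] -> levels [7 8 9 2 3]
Step 2: flows [1->0,0->3,2->1,1->4] -> levels [7 7 8 3 4]
Step 3: flows [0=1,0->3,2->1,1->4] -> levels [6 7 7 4 5]
Step 4: flows [1->0,0->3,1=2,1->4] -> levels [6 5 7 5 6]
Step 5: flows [0->1,0->3,2->1,4->1] -> levels [4 8 6 6 5]
Step 6: flows [1->0,3->0,1->2,1->4] -> levels [6 5 7 5 6]
  -> period-2 cycle: step 6 state = step 4 state; never stabilizes
  -> state at step 30: (30-4) mod 2 = 0, same as step 4 -> [6 5 7 5 6]

Answer: 6 5 7 5 6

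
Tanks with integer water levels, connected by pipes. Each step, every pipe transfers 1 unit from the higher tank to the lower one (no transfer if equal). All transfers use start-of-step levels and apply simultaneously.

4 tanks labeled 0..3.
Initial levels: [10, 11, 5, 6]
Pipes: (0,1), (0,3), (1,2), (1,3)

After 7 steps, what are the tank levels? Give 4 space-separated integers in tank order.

Step 1: flows [1->0,0->3,1->2,1->3] -> levels [10 8 6 8]
Step 2: flows [0->1,0->3,1->2,1=3] -> levels [8 8 7 9]
Step 3: flows [0=1,3->0,1->2,3->1] -> levels [9 8 8 7]
Step 4: flows [0->1,0->3,1=2,1->3] -> levels [7 8 8 9]
Step 5: flows [1->0,3->0,1=2,3->1] -> levels [9 8 8 7]
  -> period-2 cycle: step 5 state = step 3 state
  -> state at step 7: (7-3) mod 2 = 0, same as step 3 -> [9 8 8 7]

Answer: 9 8 8 7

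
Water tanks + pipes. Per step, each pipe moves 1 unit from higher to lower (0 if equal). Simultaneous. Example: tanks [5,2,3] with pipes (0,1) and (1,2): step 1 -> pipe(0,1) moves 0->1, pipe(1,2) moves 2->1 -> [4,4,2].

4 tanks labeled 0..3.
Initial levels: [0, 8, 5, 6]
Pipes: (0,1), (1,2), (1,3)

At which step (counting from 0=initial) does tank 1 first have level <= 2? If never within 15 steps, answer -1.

Answer: -1

Derivation:
Step 1: flows [1->0,1->2,1->3] -> levels [1 5 6 7]
Step 2: flows [1->0,2->1,3->1] -> levels [2 6 5 6]
Step 3: flows [1->0,1->2,1=3] -> levels [3 4 6 6]
Step 4: flows [1->0,2->1,3->1] -> levels [4 5 5 5]
Step 5: flows [1->0,1=2,1=3] -> levels [5 4 5 5]
Step 6: flows [0->1,2->1,3->1] -> levels [4 7 4 4]
Step 7: flows [1->0,1->2,1->3] -> levels [5 4 5 5]
  -> period-2 cycle (repeats step 5); tank 1 never drops to <=2
Tank 1 never reaches <=2 within 15 steps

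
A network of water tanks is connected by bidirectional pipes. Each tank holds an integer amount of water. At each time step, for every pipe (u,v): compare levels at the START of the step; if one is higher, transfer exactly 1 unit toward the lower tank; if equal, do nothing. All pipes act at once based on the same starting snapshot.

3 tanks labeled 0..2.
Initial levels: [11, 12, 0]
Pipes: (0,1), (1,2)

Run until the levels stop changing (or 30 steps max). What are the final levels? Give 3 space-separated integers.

Answer: 8 7 8

Derivation:
Step 1: flows [1->0,1->2] -> levels [12 10 1]
Step 2: flows [0->1,1->2] -> levels [11 10 2]
Step 3: flows [0->1,1->2] -> levels [10 10 3]
Step 4: flows [0=1,1->2] -> levels [10 9 4]
Step 5: flows [0->1,1->2] -> levels [9 9 5]
Step 6: flows [0=1,1->2] -> levels [9 8 6]
Step 7: flows [0->1,1->2] -> levels [8 8 7]
Step 8: flows [0=1,1->2] -> levels [8 7 8]
Step 9: flows [0->1,2->1] -> levels [7 9 7]
Step 10: flows [1->0,1->2] -> levels [8 7 8]
  -> period-2 cycle: step 10 state = step 8 state; never stabilizes
  -> state at step 30: (30-8) mod 2 = 0, same as step 8 -> [8 7 8]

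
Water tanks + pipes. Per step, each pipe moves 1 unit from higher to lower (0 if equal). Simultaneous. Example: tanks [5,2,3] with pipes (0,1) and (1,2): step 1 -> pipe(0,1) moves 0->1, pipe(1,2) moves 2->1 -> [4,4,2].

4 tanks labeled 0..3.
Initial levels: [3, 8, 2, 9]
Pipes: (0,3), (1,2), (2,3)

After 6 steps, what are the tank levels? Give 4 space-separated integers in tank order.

Answer: 6 5 7 4

Derivation:
Step 1: flows [3->0,1->2,3->2] -> levels [4 7 4 7]
Step 2: flows [3->0,1->2,3->2] -> levels [5 6 6 5]
Step 3: flows [0=3,1=2,2->3] -> levels [5 6 5 6]
Step 4: flows [3->0,1->2,3->2] -> levels [6 5 7 4]
Step 5: flows [0->3,2->1,2->3] -> levels [5 6 5 6]
  -> period-2 cycle: step 5 state = step 3 state
  -> state at step 6: (6-3) mod 2 = 1, same as step 4 -> [6 5 7 4]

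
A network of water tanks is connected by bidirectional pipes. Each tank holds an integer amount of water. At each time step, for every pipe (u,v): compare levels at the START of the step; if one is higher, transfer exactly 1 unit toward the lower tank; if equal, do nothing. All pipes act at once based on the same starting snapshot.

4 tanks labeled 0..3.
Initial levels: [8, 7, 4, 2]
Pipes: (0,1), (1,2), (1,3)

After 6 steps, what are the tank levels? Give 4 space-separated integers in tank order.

Step 1: flows [0->1,1->2,1->3] -> levels [7 6 5 3]
Step 2: flows [0->1,1->2,1->3] -> levels [6 5 6 4]
Step 3: flows [0->1,2->1,1->3] -> levels [5 6 5 5]
Step 4: flows [1->0,1->2,1->3] -> levels [6 3 6 6]
Step 5: flows [0->1,2->1,3->1] -> levels [5 6 5 5]
  -> period-2 cycle: step 5 state = step 3 state
  -> state at step 6: (6-3) mod 2 = 1, same as step 4 -> [6 3 6 6]

Answer: 6 3 6 6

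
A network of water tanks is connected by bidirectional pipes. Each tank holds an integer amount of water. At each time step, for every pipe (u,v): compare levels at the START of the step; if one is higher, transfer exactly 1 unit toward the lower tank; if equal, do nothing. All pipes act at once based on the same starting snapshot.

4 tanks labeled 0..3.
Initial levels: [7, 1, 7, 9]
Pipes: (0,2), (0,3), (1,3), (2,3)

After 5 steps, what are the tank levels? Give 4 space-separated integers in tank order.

Answer: 7 6 7 4

Derivation:
Step 1: flows [0=2,3->0,3->1,3->2] -> levels [8 2 8 6]
Step 2: flows [0=2,0->3,3->1,2->3] -> levels [7 3 7 7]
Step 3: flows [0=2,0=3,3->1,2=3] -> levels [7 4 7 6]
Step 4: flows [0=2,0->3,3->1,2->3] -> levels [6 5 6 7]
Step 5: flows [0=2,3->0,3->1,3->2] -> levels [7 6 7 4]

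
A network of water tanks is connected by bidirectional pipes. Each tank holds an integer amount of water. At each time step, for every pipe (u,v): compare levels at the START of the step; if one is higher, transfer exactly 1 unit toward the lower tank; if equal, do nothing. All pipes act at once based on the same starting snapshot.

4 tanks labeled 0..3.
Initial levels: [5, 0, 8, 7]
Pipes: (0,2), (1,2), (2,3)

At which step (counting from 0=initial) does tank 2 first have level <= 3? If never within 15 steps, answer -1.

Step 1: flows [2->0,2->1,2->3] -> levels [6 1 5 8]
Step 2: flows [0->2,2->1,3->2] -> levels [5 2 6 7]
Step 3: flows [2->0,2->1,3->2] -> levels [6 3 5 6]
Step 4: flows [0->2,2->1,3->2] -> levels [5 4 6 5]
Step 5: flows [2->0,2->1,2->3] -> levels [6 5 3 6]
Tank 2 first reaches <=3 at step 5

Answer: 5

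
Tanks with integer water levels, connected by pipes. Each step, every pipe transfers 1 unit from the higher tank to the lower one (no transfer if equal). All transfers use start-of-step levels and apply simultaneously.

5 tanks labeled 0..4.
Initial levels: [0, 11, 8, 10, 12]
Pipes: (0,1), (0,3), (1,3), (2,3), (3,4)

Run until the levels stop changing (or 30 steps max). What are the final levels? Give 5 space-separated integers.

Answer: 8 7 10 6 10

Derivation:
Step 1: flows [1->0,3->0,1->3,3->2,4->3] -> levels [2 9 9 10 11]
Step 2: flows [1->0,3->0,3->1,3->2,4->3] -> levels [4 9 10 8 10]
Step 3: flows [1->0,3->0,1->3,2->3,4->3] -> levels [6 7 9 10 9]
Step 4: flows [1->0,3->0,3->1,3->2,3->4] -> levels [8 7 10 6 10]
Step 5: flows [0->1,0->3,1->3,2->3,4->3] -> levels [6 7 9 10 9]
  -> period-2 cycle: step 5 state = step 3 state; never stabilizes
  -> state at step 30: (30-3) mod 2 = 1, same as step 4 -> [8 7 10 6 10]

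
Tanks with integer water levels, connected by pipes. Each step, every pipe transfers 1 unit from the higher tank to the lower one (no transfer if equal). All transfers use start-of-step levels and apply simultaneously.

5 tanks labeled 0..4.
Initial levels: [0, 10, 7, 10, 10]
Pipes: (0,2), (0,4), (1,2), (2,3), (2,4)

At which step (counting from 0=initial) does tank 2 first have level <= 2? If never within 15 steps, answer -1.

Answer: -1

Derivation:
Step 1: flows [2->0,4->0,1->2,3->2,4->2] -> levels [2 9 9 9 8]
Step 2: flows [2->0,4->0,1=2,2=3,2->4] -> levels [4 9 7 9 8]
Step 3: flows [2->0,4->0,1->2,3->2,4->2] -> levels [6 8 9 8 6]
Step 4: flows [2->0,0=4,2->1,2->3,2->4] -> levels [7 9 5 9 7]
Step 5: flows [0->2,0=4,1->2,3->2,4->2] -> levels [6 8 9 8 6]
  -> period-2 cycle (repeats step 3); tank 2 never drops to <=2
Tank 2 never reaches <=2 within 15 steps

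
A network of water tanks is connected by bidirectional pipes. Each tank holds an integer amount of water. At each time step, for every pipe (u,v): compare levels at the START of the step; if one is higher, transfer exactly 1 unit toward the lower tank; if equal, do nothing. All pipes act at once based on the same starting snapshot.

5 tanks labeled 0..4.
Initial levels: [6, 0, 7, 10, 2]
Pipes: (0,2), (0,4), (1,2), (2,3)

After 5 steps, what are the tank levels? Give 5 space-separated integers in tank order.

Answer: 5 5 5 5 5

Derivation:
Step 1: flows [2->0,0->4,2->1,3->2] -> levels [6 1 6 9 3]
Step 2: flows [0=2,0->4,2->1,3->2] -> levels [5 2 6 8 4]
Step 3: flows [2->0,0->4,2->1,3->2] -> levels [5 3 5 7 5]
Step 4: flows [0=2,0=4,2->1,3->2] -> levels [5 4 5 6 5]
Step 5: flows [0=2,0=4,2->1,3->2] -> levels [5 5 5 5 5]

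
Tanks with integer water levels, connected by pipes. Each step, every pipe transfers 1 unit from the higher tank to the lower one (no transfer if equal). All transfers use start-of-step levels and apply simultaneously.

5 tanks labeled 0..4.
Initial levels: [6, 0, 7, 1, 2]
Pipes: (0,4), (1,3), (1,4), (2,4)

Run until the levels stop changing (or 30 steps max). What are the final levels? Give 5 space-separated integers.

Answer: 4 4 4 2 2

Derivation:
Step 1: flows [0->4,3->1,4->1,2->4] -> levels [5 2 6 0 3]
Step 2: flows [0->4,1->3,4->1,2->4] -> levels [4 2 5 1 4]
Step 3: flows [0=4,1->3,4->1,2->4] -> levels [4 2 4 2 4]
Step 4: flows [0=4,1=3,4->1,2=4] -> levels [4 3 4 2 3]
Step 5: flows [0->4,1->3,1=4,2->4] -> levels [3 2 3 3 5]
Step 6: flows [4->0,3->1,4->1,4->2] -> levels [4 4 4 2 2]
Step 7: flows [0->4,1->3,1->4,2->4] -> levels [3 2 3 3 5]
  -> period-2 cycle: step 7 state = step 5 state; never stabilizes
  -> state at step 30: (30-5) mod 2 = 1, same as step 6 -> [4 4 4 2 2]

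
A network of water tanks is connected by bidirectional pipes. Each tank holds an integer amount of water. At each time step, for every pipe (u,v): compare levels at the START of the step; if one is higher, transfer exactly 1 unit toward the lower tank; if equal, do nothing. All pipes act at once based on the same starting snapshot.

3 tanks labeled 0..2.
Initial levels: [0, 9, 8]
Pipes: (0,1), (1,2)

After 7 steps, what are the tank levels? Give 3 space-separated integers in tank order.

Answer: 5 7 5

Derivation:
Step 1: flows [1->0,1->2] -> levels [1 7 9]
Step 2: flows [1->0,2->1] -> levels [2 7 8]
Step 3: flows [1->0,2->1] -> levels [3 7 7]
Step 4: flows [1->0,1=2] -> levels [4 6 7]
Step 5: flows [1->0,2->1] -> levels [5 6 6]
Step 6: flows [1->0,1=2] -> levels [6 5 6]
Step 7: flows [0->1,2->1] -> levels [5 7 5]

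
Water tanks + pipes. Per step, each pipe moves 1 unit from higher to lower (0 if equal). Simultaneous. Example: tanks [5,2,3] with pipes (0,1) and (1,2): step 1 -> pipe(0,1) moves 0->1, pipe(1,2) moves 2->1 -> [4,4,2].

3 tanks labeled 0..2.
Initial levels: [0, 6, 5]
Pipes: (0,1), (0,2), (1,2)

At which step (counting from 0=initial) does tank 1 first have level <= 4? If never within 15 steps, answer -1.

Answer: 1

Derivation:
Step 1: flows [1->0,2->0,1->2] -> levels [2 4 5]
Tank 1 first reaches <=4 at step 1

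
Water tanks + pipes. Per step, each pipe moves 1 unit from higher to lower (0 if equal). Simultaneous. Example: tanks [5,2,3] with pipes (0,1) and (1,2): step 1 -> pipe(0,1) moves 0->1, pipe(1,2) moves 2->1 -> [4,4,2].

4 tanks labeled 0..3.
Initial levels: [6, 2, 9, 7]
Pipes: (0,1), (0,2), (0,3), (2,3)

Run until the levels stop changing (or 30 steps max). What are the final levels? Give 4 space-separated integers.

Answer: 4 6 7 7

Derivation:
Step 1: flows [0->1,2->0,3->0,2->3] -> levels [7 3 7 7]
Step 2: flows [0->1,0=2,0=3,2=3] -> levels [6 4 7 7]
Step 3: flows [0->1,2->0,3->0,2=3] -> levels [7 5 6 6]
Step 4: flows [0->1,0->2,0->3,2=3] -> levels [4 6 7 7]
Step 5: flows [1->0,2->0,3->0,2=3] -> levels [7 5 6 6]
  -> period-2 cycle: step 5 state = step 3 state; never stabilizes
  -> state at step 30: (30-3) mod 2 = 1, same as step 4 -> [4 6 7 7]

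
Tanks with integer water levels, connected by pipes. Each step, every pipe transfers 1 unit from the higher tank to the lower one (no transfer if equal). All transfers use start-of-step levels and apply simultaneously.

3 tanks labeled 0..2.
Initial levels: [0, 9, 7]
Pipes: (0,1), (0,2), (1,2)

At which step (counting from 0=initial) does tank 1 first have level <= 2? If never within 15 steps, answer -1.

Answer: -1

Derivation:
Step 1: flows [1->0,2->0,1->2] -> levels [2 7 7]
Step 2: flows [1->0,2->0,1=2] -> levels [4 6 6]
Step 3: flows [1->0,2->0,1=2] -> levels [6 5 5]
Step 4: flows [0->1,0->2,1=2] -> levels [4 6 6]
  -> period-2 cycle (repeats step 2); tank 1 never drops to <=2
Tank 1 never reaches <=2 within 15 steps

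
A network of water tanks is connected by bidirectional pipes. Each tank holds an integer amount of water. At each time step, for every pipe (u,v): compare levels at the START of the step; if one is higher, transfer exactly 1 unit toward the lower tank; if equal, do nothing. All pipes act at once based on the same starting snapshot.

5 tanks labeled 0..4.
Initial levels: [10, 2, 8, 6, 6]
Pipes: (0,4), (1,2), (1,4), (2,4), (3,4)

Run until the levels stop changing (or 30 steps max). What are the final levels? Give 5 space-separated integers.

Step 1: flows [0->4,2->1,4->1,2->4,3=4] -> levels [9 4 6 6 7]
Step 2: flows [0->4,2->1,4->1,4->2,4->3] -> levels [8 6 6 7 5]
Step 3: flows [0->4,1=2,1->4,2->4,3->4] -> levels [7 5 5 6 9]
Step 4: flows [4->0,1=2,4->1,4->2,4->3] -> levels [8 6 6 7 5]
  -> period-2 cycle: step 4 state = step 2 state; never stabilizes
  -> state at step 30: (30-2) mod 2 = 0, same as step 2 -> [8 6 6 7 5]

Answer: 8 6 6 7 5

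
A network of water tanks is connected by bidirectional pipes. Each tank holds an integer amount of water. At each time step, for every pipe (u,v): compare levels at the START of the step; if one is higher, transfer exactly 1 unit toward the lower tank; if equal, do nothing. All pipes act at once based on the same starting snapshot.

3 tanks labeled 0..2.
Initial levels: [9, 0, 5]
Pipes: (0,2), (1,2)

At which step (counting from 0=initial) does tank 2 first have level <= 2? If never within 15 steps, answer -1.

Step 1: flows [0->2,2->1] -> levels [8 1 5]
Step 2: flows [0->2,2->1] -> levels [7 2 5]
Step 3: flows [0->2,2->1] -> levels [6 3 5]
Step 4: flows [0->2,2->1] -> levels [5 4 5]
Step 5: flows [0=2,2->1] -> levels [5 5 4]
Step 6: flows [0->2,1->2] -> levels [4 4 6]
Step 7: flows [2->0,2->1] -> levels [5 5 4]
  -> period-2 cycle (repeats step 5); tank 2 never drops to <=2
Tank 2 never reaches <=2 within 15 steps

Answer: -1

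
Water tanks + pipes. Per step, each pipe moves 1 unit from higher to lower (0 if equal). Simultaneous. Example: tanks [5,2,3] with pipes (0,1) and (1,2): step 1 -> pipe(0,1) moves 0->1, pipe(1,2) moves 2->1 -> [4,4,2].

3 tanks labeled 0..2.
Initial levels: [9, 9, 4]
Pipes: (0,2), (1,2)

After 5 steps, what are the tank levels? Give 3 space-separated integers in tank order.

Answer: 8 8 6

Derivation:
Step 1: flows [0->2,1->2] -> levels [8 8 6]
Step 2: flows [0->2,1->2] -> levels [7 7 8]
Step 3: flows [2->0,2->1] -> levels [8 8 6]
  -> period-2 cycle: step 3 state = step 1 state
  -> state at step 5: (5-1) mod 2 = 0, same as step 1 -> [8 8 6]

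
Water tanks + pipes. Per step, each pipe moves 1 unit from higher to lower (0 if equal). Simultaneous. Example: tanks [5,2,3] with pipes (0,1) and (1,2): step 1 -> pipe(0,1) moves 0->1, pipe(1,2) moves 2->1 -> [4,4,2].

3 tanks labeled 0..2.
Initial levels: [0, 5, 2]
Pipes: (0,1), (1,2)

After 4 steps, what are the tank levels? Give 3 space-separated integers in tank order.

Answer: 3 1 3

Derivation:
Step 1: flows [1->0,1->2] -> levels [1 3 3]
Step 2: flows [1->0,1=2] -> levels [2 2 3]
Step 3: flows [0=1,2->1] -> levels [2 3 2]
Step 4: flows [1->0,1->2] -> levels [3 1 3]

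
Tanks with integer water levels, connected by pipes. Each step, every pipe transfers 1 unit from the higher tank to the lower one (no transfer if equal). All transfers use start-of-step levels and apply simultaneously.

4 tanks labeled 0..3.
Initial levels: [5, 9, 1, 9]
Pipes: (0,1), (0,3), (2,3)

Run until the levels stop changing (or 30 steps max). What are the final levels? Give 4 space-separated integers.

Step 1: flows [1->0,3->0,3->2] -> levels [7 8 2 7]
Step 2: flows [1->0,0=3,3->2] -> levels [8 7 3 6]
Step 3: flows [0->1,0->3,3->2] -> levels [6 8 4 6]
Step 4: flows [1->0,0=3,3->2] -> levels [7 7 5 5]
Step 5: flows [0=1,0->3,2=3] -> levels [6 7 5 6]
Step 6: flows [1->0,0=3,3->2] -> levels [7 6 6 5]
Step 7: flows [0->1,0->3,2->3] -> levels [5 7 5 7]
Step 8: flows [1->0,3->0,3->2] -> levels [7 6 6 5]
  -> period-2 cycle: step 8 state = step 6 state; never stabilizes
  -> state at step 30: (30-6) mod 2 = 0, same as step 6 -> [7 6 6 5]

Answer: 7 6 6 5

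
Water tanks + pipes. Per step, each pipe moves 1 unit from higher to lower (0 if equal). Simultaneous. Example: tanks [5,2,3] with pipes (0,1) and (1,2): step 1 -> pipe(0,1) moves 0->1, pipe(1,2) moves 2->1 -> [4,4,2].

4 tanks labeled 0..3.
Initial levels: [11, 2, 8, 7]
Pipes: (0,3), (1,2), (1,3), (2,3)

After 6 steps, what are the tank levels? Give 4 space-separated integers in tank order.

Answer: 7 6 6 9

Derivation:
Step 1: flows [0->3,2->1,3->1,2->3] -> levels [10 4 6 8]
Step 2: flows [0->3,2->1,3->1,3->2] -> levels [9 6 6 7]
Step 3: flows [0->3,1=2,3->1,3->2] -> levels [8 7 7 6]
Step 4: flows [0->3,1=2,1->3,2->3] -> levels [7 6 6 9]
Step 5: flows [3->0,1=2,3->1,3->2] -> levels [8 7 7 6]
  -> period-2 cycle: step 5 state = step 3 state
  -> state at step 6: (6-3) mod 2 = 1, same as step 4 -> [7 6 6 9]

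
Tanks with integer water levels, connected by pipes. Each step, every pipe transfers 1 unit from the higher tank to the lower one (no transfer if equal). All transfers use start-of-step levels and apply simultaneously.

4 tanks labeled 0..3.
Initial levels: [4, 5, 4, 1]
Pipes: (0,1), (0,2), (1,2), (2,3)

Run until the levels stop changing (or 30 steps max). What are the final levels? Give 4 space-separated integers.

Step 1: flows [1->0,0=2,1->2,2->3] -> levels [5 3 4 2]
Step 2: flows [0->1,0->2,2->1,2->3] -> levels [3 5 3 3]
Step 3: flows [1->0,0=2,1->2,2=3] -> levels [4 3 4 3]
Step 4: flows [0->1,0=2,2->1,2->3] -> levels [3 5 2 4]
Step 5: flows [1->0,0->2,1->2,3->2] -> levels [3 3 5 3]
Step 6: flows [0=1,2->0,2->1,2->3] -> levels [4 4 2 4]
Step 7: flows [0=1,0->2,1->2,3->2] -> levels [3 3 5 3]
  -> period-2 cycle: step 7 state = step 5 state; never stabilizes
  -> state at step 30: (30-5) mod 2 = 1, same as step 6 -> [4 4 2 4]

Answer: 4 4 2 4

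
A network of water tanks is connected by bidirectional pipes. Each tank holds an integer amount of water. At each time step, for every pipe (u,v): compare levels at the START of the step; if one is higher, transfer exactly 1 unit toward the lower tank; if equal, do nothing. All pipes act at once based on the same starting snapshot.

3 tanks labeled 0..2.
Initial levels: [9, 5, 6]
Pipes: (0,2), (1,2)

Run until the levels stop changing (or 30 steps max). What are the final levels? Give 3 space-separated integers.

Answer: 6 6 8

Derivation:
Step 1: flows [0->2,2->1] -> levels [8 6 6]
Step 2: flows [0->2,1=2] -> levels [7 6 7]
Step 3: flows [0=2,2->1] -> levels [7 7 6]
Step 4: flows [0->2,1->2] -> levels [6 6 8]
Step 5: flows [2->0,2->1] -> levels [7 7 6]
  -> period-2 cycle: step 5 state = step 3 state; never stabilizes
  -> state at step 30: (30-3) mod 2 = 1, same as step 4 -> [6 6 8]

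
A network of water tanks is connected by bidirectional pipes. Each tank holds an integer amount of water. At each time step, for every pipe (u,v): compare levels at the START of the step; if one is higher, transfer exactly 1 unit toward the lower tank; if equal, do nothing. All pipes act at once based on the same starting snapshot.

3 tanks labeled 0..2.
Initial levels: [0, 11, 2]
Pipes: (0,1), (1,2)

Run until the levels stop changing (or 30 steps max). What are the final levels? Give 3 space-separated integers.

Answer: 5 3 5

Derivation:
Step 1: flows [1->0,1->2] -> levels [1 9 3]
Step 2: flows [1->0,1->2] -> levels [2 7 4]
Step 3: flows [1->0,1->2] -> levels [3 5 5]
Step 4: flows [1->0,1=2] -> levels [4 4 5]
Step 5: flows [0=1,2->1] -> levels [4 5 4]
Step 6: flows [1->0,1->2] -> levels [5 3 5]
Step 7: flows [0->1,2->1] -> levels [4 5 4]
  -> period-2 cycle: step 7 state = step 5 state; never stabilizes
  -> state at step 30: (30-5) mod 2 = 1, same as step 6 -> [5 3 5]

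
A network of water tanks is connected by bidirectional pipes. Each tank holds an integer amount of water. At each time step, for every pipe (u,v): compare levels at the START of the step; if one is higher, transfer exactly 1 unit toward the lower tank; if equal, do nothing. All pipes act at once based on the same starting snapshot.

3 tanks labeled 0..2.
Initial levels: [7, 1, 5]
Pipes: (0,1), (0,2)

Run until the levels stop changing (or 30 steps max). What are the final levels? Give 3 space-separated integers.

Step 1: flows [0->1,0->2] -> levels [5 2 6]
Step 2: flows [0->1,2->0] -> levels [5 3 5]
Step 3: flows [0->1,0=2] -> levels [4 4 5]
Step 4: flows [0=1,2->0] -> levels [5 4 4]
Step 5: flows [0->1,0->2] -> levels [3 5 5]
Step 6: flows [1->0,2->0] -> levels [5 4 4]
  -> period-2 cycle: step 6 state = step 4 state; never stabilizes
  -> state at step 30: (30-4) mod 2 = 0, same as step 4 -> [5 4 4]

Answer: 5 4 4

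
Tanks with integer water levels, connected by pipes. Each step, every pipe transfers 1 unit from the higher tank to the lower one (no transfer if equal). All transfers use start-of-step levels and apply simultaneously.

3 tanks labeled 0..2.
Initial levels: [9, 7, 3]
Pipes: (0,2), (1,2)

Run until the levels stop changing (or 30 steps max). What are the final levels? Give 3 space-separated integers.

Answer: 6 6 7

Derivation:
Step 1: flows [0->2,1->2] -> levels [8 6 5]
Step 2: flows [0->2,1->2] -> levels [7 5 7]
Step 3: flows [0=2,2->1] -> levels [7 6 6]
Step 4: flows [0->2,1=2] -> levels [6 6 7]
Step 5: flows [2->0,2->1] -> levels [7 7 5]
Step 6: flows [0->2,1->2] -> levels [6 6 7]
  -> period-2 cycle: step 6 state = step 4 state; never stabilizes
  -> state at step 30: (30-4) mod 2 = 0, same as step 4 -> [6 6 7]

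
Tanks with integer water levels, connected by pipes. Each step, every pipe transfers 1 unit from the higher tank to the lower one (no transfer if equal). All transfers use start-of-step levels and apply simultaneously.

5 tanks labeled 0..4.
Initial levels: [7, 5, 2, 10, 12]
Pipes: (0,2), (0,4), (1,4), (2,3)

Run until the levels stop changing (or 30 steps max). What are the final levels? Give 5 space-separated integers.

Step 1: flows [0->2,4->0,4->1,3->2] -> levels [7 6 4 9 10]
Step 2: flows [0->2,4->0,4->1,3->2] -> levels [7 7 6 8 8]
Step 3: flows [0->2,4->0,4->1,3->2] -> levels [7 8 8 7 6]
Step 4: flows [2->0,0->4,1->4,2->3] -> levels [7 7 6 8 8]
  -> period-2 cycle: step 4 state = step 2 state; never stabilizes
  -> state at step 30: (30-2) mod 2 = 0, same as step 2 -> [7 7 6 8 8]

Answer: 7 7 6 8 8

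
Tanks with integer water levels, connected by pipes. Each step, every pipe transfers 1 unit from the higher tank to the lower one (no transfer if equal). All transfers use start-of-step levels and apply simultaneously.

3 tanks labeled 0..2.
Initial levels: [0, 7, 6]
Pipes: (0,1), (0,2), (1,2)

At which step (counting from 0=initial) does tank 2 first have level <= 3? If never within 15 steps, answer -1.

Answer: -1

Derivation:
Step 1: flows [1->0,2->0,1->2] -> levels [2 5 6]
Step 2: flows [1->0,2->0,2->1] -> levels [4 5 4]
Step 3: flows [1->0,0=2,1->2] -> levels [5 3 5]
Step 4: flows [0->1,0=2,2->1] -> levels [4 5 4]
  -> period-2 cycle (repeats step 2); tank 2 never drops to <=3
Tank 2 never reaches <=3 within 15 steps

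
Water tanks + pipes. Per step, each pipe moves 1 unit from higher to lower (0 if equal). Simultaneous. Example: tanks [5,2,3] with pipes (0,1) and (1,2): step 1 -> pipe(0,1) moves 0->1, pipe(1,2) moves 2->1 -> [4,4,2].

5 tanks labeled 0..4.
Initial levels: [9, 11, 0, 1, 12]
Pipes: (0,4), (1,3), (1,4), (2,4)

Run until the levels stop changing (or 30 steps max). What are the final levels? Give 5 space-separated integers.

Step 1: flows [4->0,1->3,4->1,4->2] -> levels [10 11 1 2 9]
Step 2: flows [0->4,1->3,1->4,4->2] -> levels [9 9 2 3 10]
Step 3: flows [4->0,1->3,4->1,4->2] -> levels [10 9 3 4 7]
Step 4: flows [0->4,1->3,1->4,4->2] -> levels [9 7 4 5 8]
Step 5: flows [0->4,1->3,4->1,4->2] -> levels [8 7 5 6 7]
Step 6: flows [0->4,1->3,1=4,4->2] -> levels [7 6 6 7 7]
Step 7: flows [0=4,3->1,4->1,4->2] -> levels [7 8 7 6 5]
Step 8: flows [0->4,1->3,1->4,2->4] -> levels [6 6 6 7 8]
Step 9: flows [4->0,3->1,4->1,4->2] -> levels [7 8 7 6 5]
  -> period-2 cycle: step 9 state = step 7 state; never stabilizes
  -> state at step 30: (30-7) mod 2 = 1, same as step 8 -> [6 6 6 7 8]

Answer: 6 6 6 7 8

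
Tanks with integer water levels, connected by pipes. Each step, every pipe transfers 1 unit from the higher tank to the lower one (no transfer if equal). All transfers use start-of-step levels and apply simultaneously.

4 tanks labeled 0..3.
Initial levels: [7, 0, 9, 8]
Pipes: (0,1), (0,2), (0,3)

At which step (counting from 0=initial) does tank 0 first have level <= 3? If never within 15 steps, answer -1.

Answer: -1

Derivation:
Step 1: flows [0->1,2->0,3->0] -> levels [8 1 8 7]
Step 2: flows [0->1,0=2,0->3] -> levels [6 2 8 8]
Step 3: flows [0->1,2->0,3->0] -> levels [7 3 7 7]
Step 4: flows [0->1,0=2,0=3] -> levels [6 4 7 7]
Step 5: flows [0->1,2->0,3->0] -> levels [7 5 6 6]
Step 6: flows [0->1,0->2,0->3] -> levels [4 6 7 7]
Step 7: flows [1->0,2->0,3->0] -> levels [7 5 6 6]
  -> period-2 cycle (repeats step 5); tank 0 never drops to <=3
Tank 0 never reaches <=3 within 15 steps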